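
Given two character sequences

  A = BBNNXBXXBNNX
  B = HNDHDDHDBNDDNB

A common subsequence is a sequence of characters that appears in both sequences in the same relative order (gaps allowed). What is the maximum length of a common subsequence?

Taking B [2,9], then N [3,10], then N [4,13], then B [9,14] gives a common subsequence of length 4. Since dp[12][14] = 4, nothing longer is possible.

4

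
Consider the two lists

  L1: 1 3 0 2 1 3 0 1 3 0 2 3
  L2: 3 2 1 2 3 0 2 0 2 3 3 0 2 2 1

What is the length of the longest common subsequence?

8

Match 1 (L1 #1, L2 #3); then 3 (L1 #2, L2 #5); then 0 (L1 #3, L2 #8); then 2 (L1 #4, L2 #9); then 3 (L1 #6, L2 #10); then 3 (L1 #9, L2 #11); then 0 (L1 #10, L2 #12); then 2 (L1 #11, L2 #14) — 8 values in the same relative order in both. The LCS DP gives dp[12][15] = 8, so this is optimal.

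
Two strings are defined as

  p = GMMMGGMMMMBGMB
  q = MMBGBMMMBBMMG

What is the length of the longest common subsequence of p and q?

8

One common subsequence of length 8: M at p[2]=q[1]; then M at p[3]=q[2]; then M at p[4]=q[6]; then M at p[7]=q[7]; then M at p[8]=q[8]; then M at p[9]=q[11]; then M at p[10]=q[12]; then G at p[12]=q[13]. dp[14][13] = 8 confirms this is the maximum.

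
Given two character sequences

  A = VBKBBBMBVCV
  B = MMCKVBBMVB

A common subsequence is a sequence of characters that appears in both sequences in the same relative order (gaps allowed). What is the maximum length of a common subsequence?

5

Pick V [1,5], B [5,6], B [6,7], M [7,8], B [8,10]; all 5 characters appear in both, in order, and the DP table's final entry dp[11][10] is also 5, so no common subsequence is longer.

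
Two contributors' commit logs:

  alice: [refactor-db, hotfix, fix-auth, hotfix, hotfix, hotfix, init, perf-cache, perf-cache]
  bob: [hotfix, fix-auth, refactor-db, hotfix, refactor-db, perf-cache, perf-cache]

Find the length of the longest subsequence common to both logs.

Pick hotfix [2,1], fix-auth [3,2], hotfix [4,4], perf-cache [8,6], perf-cache [9,7]; all 5 commits appear in both, in order. Since dp[9][7] = 5, nothing longer is possible.

5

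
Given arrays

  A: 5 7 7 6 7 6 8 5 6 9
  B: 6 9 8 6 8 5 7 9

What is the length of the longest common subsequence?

Pick 6 (A #4, B #1) → 6 (A #6, B #4) → 8 (A #7, B #5) → 5 (A #8, B #6) → 9 (A #10, B #8); all 5 values appear in both, in order. dp[10][8] = 5 confirms this is the maximum.

5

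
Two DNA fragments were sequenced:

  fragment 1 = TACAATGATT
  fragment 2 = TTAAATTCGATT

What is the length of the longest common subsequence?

9

One common subsequence of length 9: T at fragment 1[1]=fragment 2[2], then A at fragment 1[2]=fragment 2[3], then A at fragment 1[4]=fragment 2[4], then A at fragment 1[5]=fragment 2[5], then T at fragment 1[6]=fragment 2[7], then G at fragment 1[7]=fragment 2[9], then A at fragment 1[8]=fragment 2[10], then T at fragment 1[9]=fragment 2[11], then T at fragment 1[10]=fragment 2[12], and the DP table's final entry dp[10][12] is also 9, so no common subsequence is longer.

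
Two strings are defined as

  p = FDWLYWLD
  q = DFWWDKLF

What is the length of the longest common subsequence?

One common subsequence of length 4: F [1,2], W [3,3], W [6,4], L [7,7]. The LCS DP gives dp[8][8] = 4, so this is optimal.

4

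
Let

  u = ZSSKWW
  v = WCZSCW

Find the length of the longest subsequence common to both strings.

3

Let dp[i][j] be the LCS length of the first i characters of u and the first j characters of v. dp[i][j] = dp[i-1][j-1]+1 when the i-th and j-th characters match, else max(dp[i-1][j], dp[i][j-1]).
    ·  W  C  Z  S  C  W
 ·  0  0  0  0  0  0  0
 Z  0  0  0  1  1  1  1
 S  0  0  0  1  2  2  2
 S  0  0  0  1  2  2  2
 K  0  0  0  1  2  2  2
 W  0  1  1  1  2  2  3
 W  0  1  1  1  2  2  3
dp[6][6] = 3. One LCS (by backtracking along matches): ZSW.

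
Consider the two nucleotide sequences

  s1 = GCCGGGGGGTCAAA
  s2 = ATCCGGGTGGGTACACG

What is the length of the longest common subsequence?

11

Match C (s1 #2, s2 #3); then C (s1 #3, s2 #4); then G (s1 #4, s2 #5); then G (s1 #5, s2 #6); then G (s1 #6, s2 #7); then G (s1 #7, s2 #9); then G (s1 #8, s2 #10); then G (s1 #9, s2 #11); then T (s1 #10, s2 #12); then C (s1 #11, s2 #14); then A (s1 #12, s2 #15) — 11 bases in the same relative order in both. dp[14][17] = 11 confirms this is the maximum.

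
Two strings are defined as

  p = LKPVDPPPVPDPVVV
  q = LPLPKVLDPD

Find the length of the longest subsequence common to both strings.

Let dp[i][j] be the LCS length of the first i characters of p and the first j characters of q. dp[i][j] = dp[i-1][j-1]+1 when the i-th and j-th characters match, else max(dp[i-1][j], dp[i][j-1]).
    ·  L  P  L  P  K  V  L  D  P  D
 ·  0  0  0  0  0  0  0  0  0  0  0
 L  0  1  1  1  1  1  1  1  1  1  1
 K  0  1  1  1  1  2  2  2  2  2  2
 P  0  1  2  2  2  2  2  2  2  3  3
 V  0  1  2  2  2  2  3  3  3  3  3
 D  0  1  2  2  2  2  3  3  4  4  4
 P  0  1  2  2  3  3  3  3  4  5  5
 P  0  1  2  2  3  3  3  3  4  5  5
 P  0  1  2  2  3  3  3  3  4  5  5
 V  0  1  2  2  3  3  4  4  4  5  5
 P  0  1  2  2  3  3  4  4  4  5  5
 D  0  1  2  2  3  3  4  4  5  5  6
 P  0  1  2  2  3  3  4  4  5  6  6
 V  0  1  2  2  3  3  4  4  5  6  6
 V  0  1  2  2  3  3  4  4  5  6  6
 V  0  1  2  2  3  3  4  4  5  6  6
dp[15][10] = 6. One LCS (by backtracking along matches): LKVDPD.

6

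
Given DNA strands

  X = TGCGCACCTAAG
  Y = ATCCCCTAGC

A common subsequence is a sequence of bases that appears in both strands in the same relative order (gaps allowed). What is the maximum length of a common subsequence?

Let dp[i][j] be the LCS length of the first i bases of X and the first j bases of Y. dp[i][j] = dp[i-1][j-1]+1 when the i-th and j-th bases match, else max(dp[i-1][j], dp[i][j-1]).
    ·  A  T  C  C  C  C  T  A  G  C
 ·  0  0  0  0  0  0  0  0  0  0  0
 T  0  0  1  1  1  1  1  1  1  1  1
 G  0  0  1  1  1  1  1  1  1  2  2
 C  0  0  1  2  2  2  2  2  2  2  3
 G  0  0  1  2  2  2  2  2  2  3  3
 C  0  0  1  2  3  3  3  3  3  3  4
 A  0  1  1  2  3  3  3  3  4  4  4
 C  0  1  1  2  3  4  4  4  4  4  5
 C  0  1  1  2  3  4  5  5  5  5  5
 T  0  1  2  2  3  4  5  6  6  6  6
 A  0  1  2  2  3  4  5  6  7  7  7
 A  0  1  2  2  3  4  5  6  7  7  7
 G  0  1  2  2  3  4  5  6  7  8  8
dp[12][10] = 8. One LCS (by backtracking along matches): TCCCCTAG.

8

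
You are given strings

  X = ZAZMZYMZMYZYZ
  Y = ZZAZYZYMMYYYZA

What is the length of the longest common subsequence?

10

Pick Z at X[1]=Y[2], A at X[2]=Y[3], Z at X[3]=Y[4], Z at X[5]=Y[6], Y at X[6]=Y[7], M at X[7]=Y[8], M at X[9]=Y[9], Y at X[10]=Y[11], Y at X[12]=Y[12], Z at X[13]=Y[13]; all 10 characters appear in both, in order. The LCS DP gives dp[13][14] = 10, so this is optimal.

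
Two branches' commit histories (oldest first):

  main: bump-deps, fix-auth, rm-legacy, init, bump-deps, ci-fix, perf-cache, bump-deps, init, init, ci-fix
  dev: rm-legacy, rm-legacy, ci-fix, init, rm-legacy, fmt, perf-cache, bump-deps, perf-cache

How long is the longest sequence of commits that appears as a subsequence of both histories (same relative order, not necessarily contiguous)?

Taking rm-legacy (main #3, dev #2), then init (main #4, dev #4), then bump-deps (main #5, dev #8), then perf-cache (main #7, dev #9) gives a common subsequence of length 4, and the DP table's final entry dp[11][9] is also 4, so no common subsequence is longer.

4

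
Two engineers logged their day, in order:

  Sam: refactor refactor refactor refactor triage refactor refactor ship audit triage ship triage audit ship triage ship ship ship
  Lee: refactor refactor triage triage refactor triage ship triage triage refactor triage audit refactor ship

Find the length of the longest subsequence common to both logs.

9

Taking refactor [1,1], refactor [2,2], refactor [4,5], triage [5,6], ship [8,7], triage [10,9], triage [12,11], audit [13,12], ship [18,14] gives a common subsequence of length 9. dp[18][14] = 9 confirms this is the maximum.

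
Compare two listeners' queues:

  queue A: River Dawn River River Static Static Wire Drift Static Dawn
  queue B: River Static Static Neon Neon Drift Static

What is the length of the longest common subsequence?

5

Pick River (queue A #4, queue B #1); then Static (queue A #5, queue B #2); then Static (queue A #6, queue B #3); then Drift (queue A #8, queue B #6); then Static (queue A #9, queue B #7); all 5 songs appear in both, in order, and the DP table's final entry dp[10][7] is also 5, so no common subsequence is longer.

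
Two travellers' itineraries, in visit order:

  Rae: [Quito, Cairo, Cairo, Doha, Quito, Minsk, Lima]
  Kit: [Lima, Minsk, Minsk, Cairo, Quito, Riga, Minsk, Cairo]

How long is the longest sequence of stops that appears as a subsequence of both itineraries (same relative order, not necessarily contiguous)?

Taking Cairo (Rae #3, Kit #4) → Quito (Rae #5, Kit #5) → Minsk (Rae #6, Kit #7) gives a common subsequence of length 3. dp[7][8] = 3 confirms this is the maximum.

3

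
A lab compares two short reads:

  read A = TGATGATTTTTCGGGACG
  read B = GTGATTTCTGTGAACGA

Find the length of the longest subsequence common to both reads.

13

Match G at read A[2]=read B[1]; then T at read A[4]=read B[2]; then G at read A[5]=read B[3]; then A at read A[6]=read B[4]; then T at read A[7]=read B[5]; then T at read A[8]=read B[6]; then T at read A[9]=read B[7]; then T at read A[10]=read B[9]; then T at read A[11]=read B[11]; then G at read A[13]=read B[12]; then A at read A[16]=read B[14]; then C at read A[17]=read B[15]; then G at read A[18]=read B[16] — 13 bases in the same relative order in both. Since dp[18][17] = 13, nothing longer is possible.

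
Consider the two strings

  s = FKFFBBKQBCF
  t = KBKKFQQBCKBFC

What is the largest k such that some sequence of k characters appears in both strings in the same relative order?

7

Let dp[i][j] be the LCS length of the first i characters of s and the first j characters of t. dp[i][j] = dp[i-1][j-1]+1 when the i-th and j-th characters match, else max(dp[i-1][j], dp[i][j-1]).
    ·  K  B  K  K  F  Q  Q  B  C  K  B  F  C
 ·  0  0  0  0  0  0  0  0  0  0  0  0  0  0
 F  0  0  0  0  0  1  1  1  1  1  1  1  1  1
 K  0  1  1  1  1  1  1  1  1  1  2  2  2  2
 F  0  1  1  1  1  2  2  2  2  2  2  2  3  3
 F  0  1  1  1  1  2  2  2  2  2  2  2  3  3
 B  0  1  2  2  2  2  2  2  3  3  3  3  3  3
 B  0  1  2  2  2  2  2  2  3  3  3  4  4  4
 K  0  1  2  3  3  3  3  3  3  3  4  4  4  4
 Q  0  1  2  3  3  3  4  4  4  4  4  4  4  4
 B  0  1  2  3  3  3  4  4  5  5  5  5  5  5
 C  0  1  2  3  3  3  4  4  5  6  6  6  6  6
 F  0  1  2  3  3  4  4  4  5  6  6  6  7  7
dp[11][13] = 7. One LCS (by backtracking along matches): KBKQBCF.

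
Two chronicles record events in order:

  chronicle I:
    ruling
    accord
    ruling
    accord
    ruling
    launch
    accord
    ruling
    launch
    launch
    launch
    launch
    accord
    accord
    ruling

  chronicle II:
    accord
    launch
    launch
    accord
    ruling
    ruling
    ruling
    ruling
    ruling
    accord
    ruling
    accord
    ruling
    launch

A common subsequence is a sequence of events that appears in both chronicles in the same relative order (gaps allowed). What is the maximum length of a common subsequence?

7

One common subsequence of length 7: ruling [1,8], ruling [3,9], accord [4,10], ruling [5,11], accord [7,12], ruling [8,13], launch [12,14]. Since dp[15][14] = 7, nothing longer is possible.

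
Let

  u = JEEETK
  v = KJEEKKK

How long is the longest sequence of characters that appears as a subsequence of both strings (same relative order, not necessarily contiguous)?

Let dp[i][j] be the LCS length of the first i characters of u and the first j characters of v. dp[i][j] = dp[i-1][j-1]+1 when the i-th and j-th characters match, else max(dp[i-1][j], dp[i][j-1]).
    ·  K  J  E  E  K  K  K
 ·  0  0  0  0  0  0  0  0
 J  0  0  1  1  1  1  1  1
 E  0  0  1  2  2  2  2  2
 E  0  0  1  2  3  3  3  3
 E  0  0  1  2  3  3  3  3
 T  0  0  1  2  3  3  3  3
 K  0  1  1  2  3  4  4  4
dp[6][7] = 4. One LCS (by backtracking along matches): JEEK.

4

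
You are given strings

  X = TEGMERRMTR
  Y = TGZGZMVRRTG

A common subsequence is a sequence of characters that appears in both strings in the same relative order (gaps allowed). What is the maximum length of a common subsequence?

One common subsequence of length 6: T [1,1], G [3,4], M [4,6], R [6,8], R [7,9], T [9,10]. Since dp[10][11] = 6, nothing longer is possible.

6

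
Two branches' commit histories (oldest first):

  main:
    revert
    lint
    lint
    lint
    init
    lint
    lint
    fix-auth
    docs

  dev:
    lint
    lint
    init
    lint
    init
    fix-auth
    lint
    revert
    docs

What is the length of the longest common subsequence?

6

One common subsequence of length 6: lint [2,1], lint [3,2], lint [4,4], init [5,5], lint [6,7], docs [9,9]. The LCS DP gives dp[9][9] = 6, so this is optimal.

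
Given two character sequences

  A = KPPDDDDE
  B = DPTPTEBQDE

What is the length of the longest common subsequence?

4

Taking P at A[2]=B[2], then P at A[3]=B[4], then D at A[7]=B[9], then E at A[8]=B[10] gives a common subsequence of length 4, and the DP table's final entry dp[8][10] is also 4, so no common subsequence is longer.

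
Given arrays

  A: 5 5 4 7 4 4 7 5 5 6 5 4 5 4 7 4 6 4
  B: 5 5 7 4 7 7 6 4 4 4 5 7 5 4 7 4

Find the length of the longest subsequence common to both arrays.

Pick 5 [1,1], then 5 [2,2], then 4 [3,4], then 7 [4,6], then 4 [5,9], then 4 [6,10], then 7 [7,12], then 5 [13,13], then 4 [14,14], then 7 [15,15], then 4 [18,16]; all 11 values appear in both, in order. The LCS DP gives dp[18][16] = 11, so this is optimal.

11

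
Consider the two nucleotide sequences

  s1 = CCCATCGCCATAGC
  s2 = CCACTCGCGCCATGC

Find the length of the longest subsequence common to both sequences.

12

Pick C [1,1] → C [2,2] → C [3,4] → T [5,5] → C [6,8] → G [7,9] → C [8,10] → C [9,11] → A [10,12] → T [11,13] → G [13,14] → C [14,15]; all 12 bases appear in both, in order, and the DP table's final entry dp[14][15] is also 12, so no common subsequence is longer.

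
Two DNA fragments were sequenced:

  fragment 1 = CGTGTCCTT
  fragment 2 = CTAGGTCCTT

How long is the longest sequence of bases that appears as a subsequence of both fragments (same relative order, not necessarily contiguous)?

Let dp[i][j] be the LCS length of the first i bases of fragment 1 and the first j bases of fragment 2. dp[i][j] = dp[i-1][j-1]+1 when the i-th and j-th bases match, else max(dp[i-1][j], dp[i][j-1]).
    ·  C  T  A  G  G  T  C  C  T  T
 ·  0  0  0  0  0  0  0  0  0  0  0
 C  0  1  1  1  1  1  1  1  1  1  1
 G  0  1  1  1  2  2  2  2  2  2  2
 T  0  1  2  2  2  2  3  3  3  3  3
 G  0  1  2  2  3  3  3  3  3  3  3
 T  0  1  2  2  3  3  4  4  4  4  4
 C  0  1  2  2  3  3  4  5  5  5  5
 C  0  1  2  2  3  3  4  5  6  6  6
 T  0  1  2  2  3  3  4  5  6  7  7
 T  0  1  2  2  3  3  4  5  6  7  8
dp[9][10] = 8. One LCS (by backtracking along matches): CGGTCCTT.

8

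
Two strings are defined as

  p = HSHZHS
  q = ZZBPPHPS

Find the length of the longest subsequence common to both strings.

Let dp[i][j] be the LCS length of the first i characters of p and the first j characters of q. dp[i][j] = dp[i-1][j-1]+1 when the i-th and j-th characters match, else max(dp[i-1][j], dp[i][j-1]).
    ·  Z  Z  B  P  P  H  P  S
 ·  0  0  0  0  0  0  0  0  0
 H  0  0  0  0  0  0  1  1  1
 S  0  0  0  0  0  0  1  1  2
 H  0  0  0  0  0  0  1  1  2
 Z  0  1  1  1  1  1  1  1  2
 H  0  1  1  1  1  1  2  2  2
 S  0  1  1  1  1  1  2  2  3
dp[6][8] = 3. One LCS (by backtracking along matches): ZHS.

3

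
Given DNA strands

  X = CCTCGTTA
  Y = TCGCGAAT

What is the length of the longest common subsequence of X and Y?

Taking C (X #1, Y #2), C (X #4, Y #4), G (X #5, Y #5), T (X #7, Y #8) gives a common subsequence of length 4. Since dp[8][8] = 4, nothing longer is possible.

4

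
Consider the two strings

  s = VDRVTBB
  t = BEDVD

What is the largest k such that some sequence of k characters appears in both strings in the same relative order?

2

Let dp[i][j] be the LCS length of the first i characters of s and the first j characters of t. dp[i][j] = dp[i-1][j-1]+1 when the i-th and j-th characters match, else max(dp[i-1][j], dp[i][j-1]).
    ·  B  E  D  V  D
 ·  0  0  0  0  0  0
 V  0  0  0  0  1  1
 D  0  0  0  1  1  2
 R  0  0  0  1  1  2
 V  0  0  0  1  2  2
 T  0  0  0  1  2  2
 B  0  1  1  1  2  2
 B  0  1  1  1  2  2
dp[7][5] = 2. One LCS (by backtracking along matches): VD.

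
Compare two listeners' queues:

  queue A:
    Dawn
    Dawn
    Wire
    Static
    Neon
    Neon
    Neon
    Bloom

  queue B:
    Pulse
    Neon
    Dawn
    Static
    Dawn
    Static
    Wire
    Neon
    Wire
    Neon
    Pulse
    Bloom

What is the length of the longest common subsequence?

6

Match Dawn at queue A[1]=queue B[3], then Dawn at queue A[2]=queue B[5], then Wire at queue A[3]=queue B[7], then Neon at queue A[5]=queue B[8], then Neon at queue A[6]=queue B[10], then Bloom at queue A[8]=queue B[12] — 6 songs in the same relative order in both. dp[8][12] = 6 confirms this is the maximum.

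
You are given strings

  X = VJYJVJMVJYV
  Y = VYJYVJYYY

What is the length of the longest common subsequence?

6

Let dp[i][j] be the LCS length of the first i characters of X and the first j characters of Y. dp[i][j] = dp[i-1][j-1]+1 when the i-th and j-th characters match, else max(dp[i-1][j], dp[i][j-1]).
    ·  V  Y  J  Y  V  J  Y  Y  Y
 ·  0  0  0  0  0  0  0  0  0  0
 V  0  1  1  1  1  1  1  1  1  1
 J  0  1  1  2  2  2  2  2  2  2
 Y  0  1  2  2  3  3  3  3  3  3
 J  0  1  2  3  3  3  4  4  4  4
 V  0  1  2  3  3  4  4  4  4  4
 J  0  1  2  3  3  4  5  5  5  5
 M  0  1  2  3  3  4  5  5  5  5
 V  0  1  2  3  3  4  5  5  5  5
 J  0  1  2  3  3  4  5  5  5  5
 Y  0  1  2  3  4  4  5  6  6  6
 V  0  1  2  3  4  5  5  6  6  6
dp[11][9] = 6. One LCS (by backtracking along matches): VJYVJY.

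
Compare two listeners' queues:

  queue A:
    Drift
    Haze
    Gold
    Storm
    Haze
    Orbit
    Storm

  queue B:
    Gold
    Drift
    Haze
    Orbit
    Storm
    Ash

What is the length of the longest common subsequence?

4

Pick Drift at queue A[1]=queue B[2]; then Haze at queue A[5]=queue B[3]; then Orbit at queue A[6]=queue B[4]; then Storm at queue A[7]=queue B[5]; all 4 songs appear in both, in order. Since dp[7][6] = 4, nothing longer is possible.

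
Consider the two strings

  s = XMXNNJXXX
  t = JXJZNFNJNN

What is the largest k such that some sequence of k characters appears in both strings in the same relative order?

4

Pick X at s[1]=t[2]; then N at s[4]=t[5]; then N at s[5]=t[7]; then J at s[6]=t[8]; all 4 characters appear in both, in order. dp[9][10] = 4 confirms this is the maximum.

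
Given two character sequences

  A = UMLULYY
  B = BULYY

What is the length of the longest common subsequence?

4

Taking U at A[4]=B[2], L at A[5]=B[3], Y at A[6]=B[4], Y at A[7]=B[5] gives a common subsequence of length 4. Since dp[7][5] = 4, nothing longer is possible.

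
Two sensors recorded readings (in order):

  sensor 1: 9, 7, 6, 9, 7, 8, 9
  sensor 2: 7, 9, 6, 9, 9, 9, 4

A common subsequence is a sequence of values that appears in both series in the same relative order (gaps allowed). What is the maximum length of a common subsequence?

4

Match 9 at sensor 1[1]=sensor 2[2], then 6 at sensor 1[3]=sensor 2[3], then 9 at sensor 1[4]=sensor 2[5], then 9 at sensor 1[7]=sensor 2[6] — 4 values in the same relative order in both. Since dp[7][7] = 4, nothing longer is possible.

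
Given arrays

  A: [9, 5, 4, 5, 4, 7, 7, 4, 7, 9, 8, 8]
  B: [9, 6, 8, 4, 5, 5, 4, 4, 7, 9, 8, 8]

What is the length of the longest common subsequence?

9

Let dp[i][j] be the LCS length of the first i values of A and the first j values of B. dp[i][j] = dp[i-1][j-1]+1 when the i-th and j-th values match, else max(dp[i-1][j], dp[i][j-1]).
    ·  9  6  8  4  5  5  4  4  7  9  8  8
 ·  0  0  0  0  0  0  0  0  0  0  0  0  0
 9  0  1  1  1  1  1  1  1  1  1  1  1  1
 5  0  1  1  1  1  2  2  2  2  2  2  2  2
 4  0  1  1  1  2  2  2  3  3  3  3  3  3
 5  0  1  1  1  2  3  3  3  3  3  3  3  3
 4  0  1  1  1  2  3  3  4  4  4  4  4  4
 7  0  1  1  1  2  3  3  4  4  5  5  5  5
 7  0  1  1  1  2  3  3  4  4  5  5  5  5
 4  0  1  1  1  2  3  3  4  5  5  5  5  5
 7  0  1  1  1  2  3  3  4  5  6  6  6  6
 9  0  1  1  1  2  3  3  4  5  6  7  7  7
 8  0  1  1  2  2  3  3  4  5  6  7  8  8
 8  0  1  1  2  2  3  3  4  5  6  7  8  9
dp[12][12] = 9. One LCS (by backtracking along matches): 9, 5, 5, 4, 4, 7, 9, 8, 8.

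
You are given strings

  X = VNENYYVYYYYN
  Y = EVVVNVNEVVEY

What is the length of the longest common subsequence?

Pick V (X #1, Y #6) → N (X #2, Y #7) → E (X #3, Y #8) → V (X #7, Y #10) → Y (X #11, Y #12); all 5 characters appear in both, in order. dp[12][12] = 5 confirms this is the maximum.

5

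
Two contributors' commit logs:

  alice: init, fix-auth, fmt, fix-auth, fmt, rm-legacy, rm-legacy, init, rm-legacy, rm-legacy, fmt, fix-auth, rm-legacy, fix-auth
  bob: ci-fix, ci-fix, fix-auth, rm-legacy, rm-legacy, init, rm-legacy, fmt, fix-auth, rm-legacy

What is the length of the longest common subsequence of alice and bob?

Taking fix-auth (alice #4, bob #3) → rm-legacy (alice #6, bob #4) → rm-legacy (alice #7, bob #5) → init (alice #8, bob #6) → rm-legacy (alice #10, bob #7) → fmt (alice #11, bob #8) → fix-auth (alice #12, bob #9) → rm-legacy (alice #13, bob #10) gives a common subsequence of length 8. Since dp[14][10] = 8, nothing longer is possible.

8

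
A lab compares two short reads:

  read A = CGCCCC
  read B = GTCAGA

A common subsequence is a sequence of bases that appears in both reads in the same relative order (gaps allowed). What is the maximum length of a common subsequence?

Taking C at read A[1]=read B[3], G at read A[2]=read B[5] gives a common subsequence of length 2. dp[6][6] = 2 confirms this is the maximum.

2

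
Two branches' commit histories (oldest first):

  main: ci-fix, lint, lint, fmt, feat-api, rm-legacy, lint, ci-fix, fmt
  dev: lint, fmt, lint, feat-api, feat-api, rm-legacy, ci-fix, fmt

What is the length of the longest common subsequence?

Pick lint (main #2, dev #1) → lint (main #3, dev #3) → feat-api (main #5, dev #5) → rm-legacy (main #6, dev #6) → ci-fix (main #8, dev #7) → fmt (main #9, dev #8); all 6 commits appear in both, in order. dp[9][8] = 6 confirms this is the maximum.

6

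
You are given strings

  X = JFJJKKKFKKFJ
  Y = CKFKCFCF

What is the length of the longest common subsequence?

One common subsequence of length 4: F at X[2]=Y[3]; then K at X[5]=Y[4]; then F at X[8]=Y[6]; then F at X[11]=Y[8]. The LCS DP gives dp[12][8] = 4, so this is optimal.

4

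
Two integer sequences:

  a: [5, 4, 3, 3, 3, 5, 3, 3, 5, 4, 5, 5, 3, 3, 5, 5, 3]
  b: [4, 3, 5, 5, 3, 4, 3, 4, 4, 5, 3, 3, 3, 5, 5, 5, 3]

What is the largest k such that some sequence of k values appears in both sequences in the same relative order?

Taking 4 [2,1], 3 [3,2], 5 [6,4], 3 [7,5], 3 [8,7], 4 [10,9], 5 [11,10], 3 [13,12], 3 [14,13], 5 [15,15], 5 [16,16], 3 [17,17] gives a common subsequence of length 12, and the DP table's final entry dp[17][17] is also 12, so no common subsequence is longer.

12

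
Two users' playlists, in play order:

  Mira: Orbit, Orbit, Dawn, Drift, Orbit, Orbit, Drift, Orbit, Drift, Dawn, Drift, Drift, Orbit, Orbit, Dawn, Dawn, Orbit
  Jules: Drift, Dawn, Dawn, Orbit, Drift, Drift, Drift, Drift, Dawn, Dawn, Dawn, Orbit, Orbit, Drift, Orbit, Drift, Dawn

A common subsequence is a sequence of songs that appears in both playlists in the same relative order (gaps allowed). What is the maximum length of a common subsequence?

Taking Dawn [3,3], Orbit [6,4], Drift [7,5], Drift [9,6], Drift [11,7], Drift [12,8], Orbit [13,13], Orbit [14,15], Dawn [16,17] gives a common subsequence of length 9. dp[17][17] = 9 confirms this is the maximum.

9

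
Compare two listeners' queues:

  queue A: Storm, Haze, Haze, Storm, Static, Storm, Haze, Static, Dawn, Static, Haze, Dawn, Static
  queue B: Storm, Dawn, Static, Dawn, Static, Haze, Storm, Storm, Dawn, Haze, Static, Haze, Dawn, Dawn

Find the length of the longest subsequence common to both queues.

Taking Storm (queue A #1, queue B #1), then Haze (queue A #3, queue B #6), then Storm (queue A #4, queue B #7), then Storm (queue A #6, queue B #8), then Haze (queue A #7, queue B #10), then Static (queue A #8, queue B #11), then Dawn (queue A #9, queue B #13), then Dawn (queue A #12, queue B #14) gives a common subsequence of length 8. Since dp[13][14] = 8, nothing longer is possible.

8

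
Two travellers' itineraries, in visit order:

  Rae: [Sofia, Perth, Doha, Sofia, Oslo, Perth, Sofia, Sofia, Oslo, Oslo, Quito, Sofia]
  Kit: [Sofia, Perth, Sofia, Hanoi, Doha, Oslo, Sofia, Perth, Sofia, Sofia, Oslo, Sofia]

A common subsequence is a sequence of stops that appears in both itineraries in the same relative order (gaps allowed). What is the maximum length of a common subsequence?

One common subsequence of length 9: Sofia at Rae[1]=Kit[1], Perth at Rae[2]=Kit[2], Doha at Rae[3]=Kit[5], Sofia at Rae[4]=Kit[7], Perth at Rae[6]=Kit[8], Sofia at Rae[7]=Kit[9], Sofia at Rae[8]=Kit[10], Oslo at Rae[10]=Kit[11], Sofia at Rae[12]=Kit[12]. The LCS DP gives dp[12][12] = 9, so this is optimal.

9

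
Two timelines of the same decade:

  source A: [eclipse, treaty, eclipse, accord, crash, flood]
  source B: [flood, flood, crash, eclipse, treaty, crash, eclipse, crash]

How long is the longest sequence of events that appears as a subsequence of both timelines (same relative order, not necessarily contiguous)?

4

One common subsequence of length 4: eclipse (source A #1, source B #4), then treaty (source A #2, source B #5), then eclipse (source A #3, source B #7), then crash (source A #5, source B #8). dp[6][8] = 4 confirms this is the maximum.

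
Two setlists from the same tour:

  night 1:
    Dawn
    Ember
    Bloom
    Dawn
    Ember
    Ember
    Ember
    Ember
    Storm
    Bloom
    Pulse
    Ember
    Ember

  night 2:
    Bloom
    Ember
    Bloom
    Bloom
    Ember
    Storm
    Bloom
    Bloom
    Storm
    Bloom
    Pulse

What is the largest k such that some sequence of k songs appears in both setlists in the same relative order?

Taking Ember (night 1 #2, night 2 #2), Bloom (night 1 #3, night 2 #4), Ember (night 1 #5, night 2 #5), Storm (night 1 #9, night 2 #9), Bloom (night 1 #10, night 2 #10), Pulse (night 1 #11, night 2 #11) gives a common subsequence of length 6, and the DP table's final entry dp[13][11] is also 6, so no common subsequence is longer.

6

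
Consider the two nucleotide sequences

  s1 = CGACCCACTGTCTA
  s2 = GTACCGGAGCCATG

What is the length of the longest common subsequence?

Taking C at s1[1]=s2[5], G at s1[2]=s2[7], A at s1[3]=s2[8], C at s1[5]=s2[10], C at s1[6]=s2[11], A at s1[7]=s2[12], T at s1[9]=s2[13], G at s1[10]=s2[14] gives a common subsequence of length 8, and the DP table's final entry dp[14][14] is also 8, so no common subsequence is longer.

8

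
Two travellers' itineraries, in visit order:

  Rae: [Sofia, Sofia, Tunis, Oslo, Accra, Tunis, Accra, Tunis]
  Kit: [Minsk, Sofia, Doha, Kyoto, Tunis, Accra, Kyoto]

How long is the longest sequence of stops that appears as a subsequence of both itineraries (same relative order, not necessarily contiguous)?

One common subsequence of length 3: Sofia (Rae #1, Kit #2), then Tunis (Rae #3, Kit #5), then Accra (Rae #5, Kit #6). The LCS DP gives dp[8][7] = 3, so this is optimal.

3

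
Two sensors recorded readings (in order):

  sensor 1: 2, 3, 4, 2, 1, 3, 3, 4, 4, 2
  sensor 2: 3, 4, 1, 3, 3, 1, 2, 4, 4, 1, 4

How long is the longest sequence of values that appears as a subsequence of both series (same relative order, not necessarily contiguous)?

One common subsequence of length 7: 3 [2,1] → 4 [3,2] → 1 [5,3] → 3 [6,4] → 3 [7,5] → 4 [8,9] → 4 [9,11], and the DP table's final entry dp[10][11] is also 7, so no common subsequence is longer.

7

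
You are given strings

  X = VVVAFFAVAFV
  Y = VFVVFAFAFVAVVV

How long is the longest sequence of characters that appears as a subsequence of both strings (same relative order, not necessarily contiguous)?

One common subsequence of length 9: V [1,1]; then V [2,3]; then V [3,4]; then A [4,6]; then F [5,7]; then F [6,9]; then A [7,11]; then V [8,13]; then V [11,14], and the DP table's final entry dp[11][14] is also 9, so no common subsequence is longer.

9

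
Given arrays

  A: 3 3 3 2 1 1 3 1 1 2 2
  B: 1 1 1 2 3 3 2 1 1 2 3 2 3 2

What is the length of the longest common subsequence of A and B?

8

One common subsequence of length 8: 3 [2,5], 3 [3,6], 2 [4,7], 1 [5,8], 1 [6,9], 3 [7,11], 2 [10,12], 2 [11,14]. dp[11][14] = 8 confirms this is the maximum.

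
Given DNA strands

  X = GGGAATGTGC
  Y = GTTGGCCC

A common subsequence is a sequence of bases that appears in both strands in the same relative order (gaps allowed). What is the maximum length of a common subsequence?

Let dp[i][j] be the LCS length of the first i bases of X and the first j bases of Y. dp[i][j] = dp[i-1][j-1]+1 when the i-th and j-th bases match, else max(dp[i-1][j], dp[i][j-1]).
    ·  G  T  T  G  G  C  C  C
 ·  0  0  0  0  0  0  0  0  0
 G  0  1  1  1  1  1  1  1  1
 G  0  1  1  1  2  2  2  2  2
 G  0  1  1  1  2  3  3  3  3
 A  0  1  1  1  2  3  3  3  3
 A  0  1  1  1  2  3  3  3  3
 T  0  1  2  2  2  3  3  3  3
 G  0  1  2  2  3  3  3  3  3
 T  0  1  2  3  3  3  3  3  3
 G  0  1  2  3  4  4  4  4  4
 C  0  1  2  3  4  4  5  5  5
dp[10][8] = 5. One LCS (by backtracking along matches): GTGGC.

5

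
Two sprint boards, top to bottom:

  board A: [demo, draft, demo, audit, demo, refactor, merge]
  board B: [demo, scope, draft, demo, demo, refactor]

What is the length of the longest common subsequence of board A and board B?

Match demo (board A #1, board B #1) → draft (board A #2, board B #3) → demo (board A #3, board B #4) → demo (board A #5, board B #5) → refactor (board A #6, board B #6) — 5 tasks in the same relative order in both. The LCS DP gives dp[7][6] = 5, so this is optimal.

5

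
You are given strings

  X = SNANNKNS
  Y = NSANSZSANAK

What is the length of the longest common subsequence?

5

Let dp[i][j] be the LCS length of the first i characters of X and the first j characters of Y. dp[i][j] = dp[i-1][j-1]+1 when the i-th and j-th characters match, else max(dp[i-1][j], dp[i][j-1]).
    ·  N  S  A  N  S  Z  S  A  N  A  K
 ·  0  0  0  0  0  0  0  0  0  0  0  0
 S  0  0  1  1  1  1  1  1  1  1  1  1
 N  0  1  1  1  2  2  2  2  2  2  2  2
 A  0  1  1  2  2  2  2  2  3  3  3  3
 N  0  1  1  2  3  3  3  3  3  4  4  4
 N  0  1  1  2  3  3  3  3  3  4  4  4
 K  0  1  1  2  3  3  3  3  3  4  4  5
 N  0  1  1  2  3  3  3  3  3  4  4  5
 S  0  1  2  2  3  4  4  4  4  4  4  5
dp[8][11] = 5. One LCS (by backtracking along matches): SNANK.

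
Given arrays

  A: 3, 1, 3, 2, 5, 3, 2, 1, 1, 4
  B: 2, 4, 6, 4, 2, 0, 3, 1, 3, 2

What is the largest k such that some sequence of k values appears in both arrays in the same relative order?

4

One common subsequence of length 4: 3 [1,7], then 1 [2,8], then 3 [6,9], then 2 [7,10]. Since dp[10][10] = 4, nothing longer is possible.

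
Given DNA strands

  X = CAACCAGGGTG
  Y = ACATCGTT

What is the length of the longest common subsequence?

5

One common subsequence of length 5: C at X[1]=Y[2]; then A at X[2]=Y[3]; then C at X[5]=Y[5]; then G at X[7]=Y[6]; then T at X[10]=Y[8]. Since dp[11][8] = 5, nothing longer is possible.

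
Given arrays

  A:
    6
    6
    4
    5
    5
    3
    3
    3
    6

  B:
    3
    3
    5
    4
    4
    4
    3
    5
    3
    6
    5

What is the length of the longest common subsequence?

Match 4 [3,6], 5 [5,8], 3 [8,9], 6 [9,10] — 4 values in the same relative order in both. dp[9][11] = 4 confirms this is the maximum.

4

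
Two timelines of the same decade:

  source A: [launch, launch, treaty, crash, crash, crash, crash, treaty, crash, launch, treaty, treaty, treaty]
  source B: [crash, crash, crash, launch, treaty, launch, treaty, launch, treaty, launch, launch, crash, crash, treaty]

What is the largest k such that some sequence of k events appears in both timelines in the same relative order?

Taking crash (source A #4, source B #1), crash (source A #5, source B #2), crash (source A #6, source B #3), treaty (source A #8, source B #5), launch (source A #10, source B #6), treaty (source A #11, source B #7), treaty (source A #12, source B #9), treaty (source A #13, source B #14) gives a common subsequence of length 8. dp[13][14] = 8 confirms this is the maximum.

8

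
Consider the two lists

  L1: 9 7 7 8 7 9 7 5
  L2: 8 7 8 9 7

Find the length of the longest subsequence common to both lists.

Pick 7 at L1[3]=L2[2] → 8 at L1[4]=L2[3] → 9 at L1[6]=L2[4] → 7 at L1[7]=L2[5]; all 4 values appear in both, in order. Since dp[8][5] = 4, nothing longer is possible.

4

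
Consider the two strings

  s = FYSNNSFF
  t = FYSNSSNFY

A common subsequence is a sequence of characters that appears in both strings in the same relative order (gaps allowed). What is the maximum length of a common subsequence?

6

Pick F at s[1]=t[1], then Y at s[2]=t[2], then S at s[3]=t[3], then N at s[4]=t[4], then N at s[5]=t[7], then F at s[7]=t[8]; all 6 characters appear in both, in order. The LCS DP gives dp[8][9] = 6, so this is optimal.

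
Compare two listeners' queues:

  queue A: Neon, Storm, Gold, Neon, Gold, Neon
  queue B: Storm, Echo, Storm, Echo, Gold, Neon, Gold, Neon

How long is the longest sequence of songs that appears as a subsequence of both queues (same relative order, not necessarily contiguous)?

One common subsequence of length 5: Storm (queue A #2, queue B #3); then Gold (queue A #3, queue B #5); then Neon (queue A #4, queue B #6); then Gold (queue A #5, queue B #7); then Neon (queue A #6, queue B #8), and the DP table's final entry dp[6][8] is also 5, so no common subsequence is longer.

5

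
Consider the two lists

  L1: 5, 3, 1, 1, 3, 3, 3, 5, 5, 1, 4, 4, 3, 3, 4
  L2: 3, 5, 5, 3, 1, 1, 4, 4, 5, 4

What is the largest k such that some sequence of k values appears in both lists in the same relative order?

Taking 5 (L1 #1, L2 #3); then 3 (L1 #2, L2 #4); then 1 (L1 #4, L2 #5); then 1 (L1 #10, L2 #6); then 4 (L1 #11, L2 #7); then 4 (L1 #12, L2 #8); then 4 (L1 #15, L2 #10) gives a common subsequence of length 7. dp[15][10] = 7 confirms this is the maximum.

7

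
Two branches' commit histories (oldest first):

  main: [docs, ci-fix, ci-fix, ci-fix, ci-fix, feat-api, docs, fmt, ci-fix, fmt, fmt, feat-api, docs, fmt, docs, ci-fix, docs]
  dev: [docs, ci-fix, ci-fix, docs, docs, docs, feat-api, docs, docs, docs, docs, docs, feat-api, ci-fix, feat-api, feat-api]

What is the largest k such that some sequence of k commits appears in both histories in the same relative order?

8

One common subsequence of length 8: docs [1,1], ci-fix [2,2], ci-fix [3,3], feat-api [6,7], docs [7,10], docs [13,11], docs [15,12], ci-fix [16,14]. Since dp[17][16] = 8, nothing longer is possible.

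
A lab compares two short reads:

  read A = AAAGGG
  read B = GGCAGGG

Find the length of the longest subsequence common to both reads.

4

Pick A [3,4] → G [4,5] → G [5,6] → G [6,7]; all 4 bases appear in both, in order. dp[6][7] = 4 confirms this is the maximum.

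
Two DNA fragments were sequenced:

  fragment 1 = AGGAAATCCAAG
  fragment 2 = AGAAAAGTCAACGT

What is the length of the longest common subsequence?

10

Pick A [1,1], G [2,2], A [4,4], A [5,5], A [6,6], T [7,8], C [9,9], A [10,10], A [11,11], G [12,13]; all 10 bases appear in both, in order. The LCS DP gives dp[12][14] = 10, so this is optimal.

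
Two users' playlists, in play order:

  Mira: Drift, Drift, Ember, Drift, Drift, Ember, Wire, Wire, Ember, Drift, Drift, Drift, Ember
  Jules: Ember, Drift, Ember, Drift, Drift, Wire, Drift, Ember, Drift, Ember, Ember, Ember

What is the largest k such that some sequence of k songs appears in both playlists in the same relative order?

8

Match Drift (Mira #2, Jules #2), then Ember (Mira #3, Jules #3), then Drift (Mira #4, Jules #4), then Drift (Mira #5, Jules #5), then Wire (Mira #7, Jules #6), then Ember (Mira #9, Jules #8), then Drift (Mira #10, Jules #9), then Ember (Mira #13, Jules #12) — 8 songs in the same relative order in both. dp[13][12] = 8 confirms this is the maximum.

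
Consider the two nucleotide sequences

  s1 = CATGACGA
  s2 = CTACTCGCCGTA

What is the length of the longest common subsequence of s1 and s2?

7

Pick C at s1[1]=s2[1], A at s1[2]=s2[3], T at s1[3]=s2[5], G at s1[4]=s2[7], C at s1[6]=s2[9], G at s1[7]=s2[10], A at s1[8]=s2[12]; all 7 bases appear in both, in order. dp[8][12] = 7 confirms this is the maximum.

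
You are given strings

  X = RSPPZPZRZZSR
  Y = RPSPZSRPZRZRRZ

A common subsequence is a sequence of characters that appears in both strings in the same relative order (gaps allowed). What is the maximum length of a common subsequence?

One common subsequence of length 9: R (X #1, Y #1) → S (X #2, Y #3) → P (X #4, Y #4) → Z (X #5, Y #5) → P (X #6, Y #8) → Z (X #7, Y #9) → R (X #8, Y #10) → Z (X #9, Y #11) → Z (X #10, Y #14). dp[12][14] = 9 confirms this is the maximum.

9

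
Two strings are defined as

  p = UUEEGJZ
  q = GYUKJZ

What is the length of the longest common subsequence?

3

Taking U [1,3], J [6,5], Z [7,6] gives a common subsequence of length 3. Since dp[7][6] = 3, nothing longer is possible.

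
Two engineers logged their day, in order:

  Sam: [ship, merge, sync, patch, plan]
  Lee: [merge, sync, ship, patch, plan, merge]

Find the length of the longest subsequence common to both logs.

4

Taking merge [2,1]; then sync [3,2]; then patch [4,4]; then plan [5,5] gives a common subsequence of length 4, and the DP table's final entry dp[5][6] is also 4, so no common subsequence is longer.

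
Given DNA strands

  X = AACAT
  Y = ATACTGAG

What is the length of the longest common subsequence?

One common subsequence of length 4: A [1,1], A [2,3], C [3,4], A [4,7]. The LCS DP gives dp[5][8] = 4, so this is optimal.

4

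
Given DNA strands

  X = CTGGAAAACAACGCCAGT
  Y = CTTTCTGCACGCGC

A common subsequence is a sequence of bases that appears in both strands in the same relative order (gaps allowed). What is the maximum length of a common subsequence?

Match C at X[1]=Y[5], T at X[2]=Y[6], G at X[4]=Y[7], C at X[9]=Y[8], A at X[11]=Y[9], C at X[12]=Y[10], G at X[13]=Y[11], C at X[14]=Y[12], C at X[15]=Y[14] — 9 bases in the same relative order in both. Since dp[18][14] = 9, nothing longer is possible.

9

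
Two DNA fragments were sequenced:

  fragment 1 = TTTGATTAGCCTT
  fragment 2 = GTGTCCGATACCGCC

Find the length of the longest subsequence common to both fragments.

9

One common subsequence of length 9: T (fragment 1 #1, fragment 2 #2), T (fragment 1 #2, fragment 2 #4), G (fragment 1 #4, fragment 2 #7), A (fragment 1 #5, fragment 2 #8), T (fragment 1 #7, fragment 2 #9), A (fragment 1 #8, fragment 2 #10), G (fragment 1 #9, fragment 2 #13), C (fragment 1 #10, fragment 2 #14), C (fragment 1 #11, fragment 2 #15). The LCS DP gives dp[13][15] = 9, so this is optimal.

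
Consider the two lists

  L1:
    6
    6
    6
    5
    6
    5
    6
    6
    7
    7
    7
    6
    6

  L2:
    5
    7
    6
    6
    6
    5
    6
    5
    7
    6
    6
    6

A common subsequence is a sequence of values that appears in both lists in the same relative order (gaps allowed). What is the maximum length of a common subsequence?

9

Match 6 (L1 #1, L2 #3); then 6 (L1 #2, L2 #4); then 6 (L1 #3, L2 #5); then 5 (L1 #4, L2 #6); then 6 (L1 #5, L2 #7); then 5 (L1 #6, L2 #8); then 6 (L1 #8, L2 #10); then 6 (L1 #12, L2 #11); then 6 (L1 #13, L2 #12) — 9 values in the same relative order in both. The LCS DP gives dp[13][12] = 9, so this is optimal.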